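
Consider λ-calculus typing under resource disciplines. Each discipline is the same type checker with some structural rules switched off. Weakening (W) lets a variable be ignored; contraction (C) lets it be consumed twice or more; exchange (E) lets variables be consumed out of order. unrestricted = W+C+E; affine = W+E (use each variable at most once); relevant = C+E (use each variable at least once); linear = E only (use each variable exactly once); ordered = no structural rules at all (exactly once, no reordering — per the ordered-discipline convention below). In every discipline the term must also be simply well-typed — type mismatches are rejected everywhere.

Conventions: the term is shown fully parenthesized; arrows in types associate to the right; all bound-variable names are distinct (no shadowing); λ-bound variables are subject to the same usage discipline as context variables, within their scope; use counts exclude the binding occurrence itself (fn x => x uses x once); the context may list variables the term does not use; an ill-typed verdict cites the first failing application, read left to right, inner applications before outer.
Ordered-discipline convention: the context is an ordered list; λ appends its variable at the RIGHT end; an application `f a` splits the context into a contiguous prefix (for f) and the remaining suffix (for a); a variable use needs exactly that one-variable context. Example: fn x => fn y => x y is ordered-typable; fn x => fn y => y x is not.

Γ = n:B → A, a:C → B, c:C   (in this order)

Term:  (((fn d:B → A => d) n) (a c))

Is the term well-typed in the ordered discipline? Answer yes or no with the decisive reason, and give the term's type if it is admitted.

yes — single-use (n, a, c, d), ordered derivation ok; term : A
usage: n: 1×, a: 1×, c: 1×, d (bound): 1×
left-to-right use order: d, n, a, c
typing: well-typed at A
across the five disciplines: ordered ✓; linear ✓; affine ✓; relevant ✓; unrestricted ✓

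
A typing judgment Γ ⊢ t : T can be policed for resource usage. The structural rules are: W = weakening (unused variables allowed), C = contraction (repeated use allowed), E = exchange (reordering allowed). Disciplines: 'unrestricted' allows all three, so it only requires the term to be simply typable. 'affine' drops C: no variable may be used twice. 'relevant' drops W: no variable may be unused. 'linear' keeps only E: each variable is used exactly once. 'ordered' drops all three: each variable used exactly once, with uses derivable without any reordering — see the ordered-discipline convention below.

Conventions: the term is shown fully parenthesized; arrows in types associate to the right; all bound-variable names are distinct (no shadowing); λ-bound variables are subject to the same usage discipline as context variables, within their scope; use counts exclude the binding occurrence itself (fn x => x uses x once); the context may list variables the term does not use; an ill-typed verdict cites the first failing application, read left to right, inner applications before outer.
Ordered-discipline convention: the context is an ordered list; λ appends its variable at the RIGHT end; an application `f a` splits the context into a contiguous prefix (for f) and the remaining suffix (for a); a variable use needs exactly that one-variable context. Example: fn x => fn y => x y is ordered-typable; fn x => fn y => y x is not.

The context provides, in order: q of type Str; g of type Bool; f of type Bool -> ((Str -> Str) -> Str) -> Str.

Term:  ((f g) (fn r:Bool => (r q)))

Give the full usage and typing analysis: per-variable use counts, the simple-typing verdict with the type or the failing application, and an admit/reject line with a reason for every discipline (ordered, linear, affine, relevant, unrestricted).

variable uses: q: 1; g: 1; f: 1; r (λ-bound): 1
uses in reading order: f, g, r, q
typing: ill-typed: applying a non-function (Bool)
ordered ✗ (fails simple typing)
linear ✗ (a type mismatch blocks all five)
affine ✗ (the type mismatch rejects it)
relevant ✗ (not simply typable)
unrestricted ✗ (fails simple typing)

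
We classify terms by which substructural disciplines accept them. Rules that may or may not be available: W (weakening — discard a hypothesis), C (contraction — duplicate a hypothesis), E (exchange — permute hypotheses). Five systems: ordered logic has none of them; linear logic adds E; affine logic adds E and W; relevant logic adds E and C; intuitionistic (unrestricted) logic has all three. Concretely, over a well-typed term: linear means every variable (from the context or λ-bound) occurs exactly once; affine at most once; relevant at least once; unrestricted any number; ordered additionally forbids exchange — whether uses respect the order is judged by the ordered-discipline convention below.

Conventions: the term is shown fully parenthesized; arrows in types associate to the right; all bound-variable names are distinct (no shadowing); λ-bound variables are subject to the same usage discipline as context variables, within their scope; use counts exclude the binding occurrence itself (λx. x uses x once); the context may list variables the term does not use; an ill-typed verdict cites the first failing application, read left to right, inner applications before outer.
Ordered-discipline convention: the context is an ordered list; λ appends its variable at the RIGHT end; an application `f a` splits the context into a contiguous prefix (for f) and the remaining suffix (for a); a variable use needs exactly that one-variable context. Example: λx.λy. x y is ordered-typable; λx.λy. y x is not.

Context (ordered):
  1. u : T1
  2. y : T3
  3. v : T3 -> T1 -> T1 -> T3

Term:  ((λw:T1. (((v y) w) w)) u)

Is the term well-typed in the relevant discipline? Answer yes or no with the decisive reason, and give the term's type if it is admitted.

yes — at least one use each (u, y, v, w); term : T3
usage: u=1, y=1, v=1, w (bound)=2
order of uses: v, y, w, w, u
typing: well-typed — term : T3
per-discipline verdicts: ordered ✗, linear ✗, affine ✗, relevant ✓, unrestricted ✓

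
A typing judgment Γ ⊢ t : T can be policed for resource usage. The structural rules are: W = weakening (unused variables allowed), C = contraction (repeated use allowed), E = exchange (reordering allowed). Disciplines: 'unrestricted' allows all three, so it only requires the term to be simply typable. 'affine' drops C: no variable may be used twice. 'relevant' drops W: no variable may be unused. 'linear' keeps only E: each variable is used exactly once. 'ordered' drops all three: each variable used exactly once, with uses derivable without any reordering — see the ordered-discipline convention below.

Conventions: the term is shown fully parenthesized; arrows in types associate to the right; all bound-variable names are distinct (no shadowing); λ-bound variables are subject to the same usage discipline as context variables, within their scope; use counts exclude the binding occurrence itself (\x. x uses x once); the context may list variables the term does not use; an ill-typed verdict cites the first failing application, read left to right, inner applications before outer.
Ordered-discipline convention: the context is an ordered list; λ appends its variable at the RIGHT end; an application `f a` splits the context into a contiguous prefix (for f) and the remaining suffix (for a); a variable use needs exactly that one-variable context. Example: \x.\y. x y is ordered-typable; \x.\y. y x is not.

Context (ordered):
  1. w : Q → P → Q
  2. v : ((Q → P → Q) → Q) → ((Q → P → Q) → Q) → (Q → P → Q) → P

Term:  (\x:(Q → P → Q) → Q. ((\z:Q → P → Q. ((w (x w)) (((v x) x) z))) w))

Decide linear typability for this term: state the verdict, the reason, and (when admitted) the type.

no — w ×3, x ×3 used more than once (contraction)
variable uses: w: 3, v: 1, x (bound): 3, z (bound): 1
use order (left to right): w, x, w, v, x, x, z, w
typing: the term checks, with type ((Q → P → Q) → Q) → Q
summary: ordered ✗ | linear ✗ | affine ✗ | relevant ✓ | unrestricted ✓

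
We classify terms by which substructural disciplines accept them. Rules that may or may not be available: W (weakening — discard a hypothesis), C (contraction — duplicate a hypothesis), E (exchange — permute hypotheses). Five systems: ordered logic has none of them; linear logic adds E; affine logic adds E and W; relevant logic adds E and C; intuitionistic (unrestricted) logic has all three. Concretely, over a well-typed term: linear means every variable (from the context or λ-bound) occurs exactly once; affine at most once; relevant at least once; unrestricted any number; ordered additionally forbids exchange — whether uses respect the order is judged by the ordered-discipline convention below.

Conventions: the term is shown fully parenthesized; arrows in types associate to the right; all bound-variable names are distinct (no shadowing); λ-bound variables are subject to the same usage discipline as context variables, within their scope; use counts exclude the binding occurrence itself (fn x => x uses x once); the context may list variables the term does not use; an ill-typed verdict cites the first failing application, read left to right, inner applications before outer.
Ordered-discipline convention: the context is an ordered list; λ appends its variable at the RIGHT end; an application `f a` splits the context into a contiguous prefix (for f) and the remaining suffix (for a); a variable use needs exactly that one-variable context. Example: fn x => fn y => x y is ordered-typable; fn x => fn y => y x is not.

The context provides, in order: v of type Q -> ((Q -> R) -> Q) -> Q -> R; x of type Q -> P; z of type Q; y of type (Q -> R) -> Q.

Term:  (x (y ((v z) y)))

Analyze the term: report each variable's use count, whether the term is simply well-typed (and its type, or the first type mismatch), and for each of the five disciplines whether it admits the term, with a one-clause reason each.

use counts: v ×1; x ×1; z ×1; y ×2
uses in reading order: x, y, v, z, y
typing: well-typed at P
ordered ✗ (needs contraction — y ×2)
linear ✗ (needs contraction — y ×2)
affine ✗ (needs contraction — y ×2)
relevant ✓ (at least one use each (v, x, z, y))
unrestricted ✓ (simply typable at P; W, C, E all held)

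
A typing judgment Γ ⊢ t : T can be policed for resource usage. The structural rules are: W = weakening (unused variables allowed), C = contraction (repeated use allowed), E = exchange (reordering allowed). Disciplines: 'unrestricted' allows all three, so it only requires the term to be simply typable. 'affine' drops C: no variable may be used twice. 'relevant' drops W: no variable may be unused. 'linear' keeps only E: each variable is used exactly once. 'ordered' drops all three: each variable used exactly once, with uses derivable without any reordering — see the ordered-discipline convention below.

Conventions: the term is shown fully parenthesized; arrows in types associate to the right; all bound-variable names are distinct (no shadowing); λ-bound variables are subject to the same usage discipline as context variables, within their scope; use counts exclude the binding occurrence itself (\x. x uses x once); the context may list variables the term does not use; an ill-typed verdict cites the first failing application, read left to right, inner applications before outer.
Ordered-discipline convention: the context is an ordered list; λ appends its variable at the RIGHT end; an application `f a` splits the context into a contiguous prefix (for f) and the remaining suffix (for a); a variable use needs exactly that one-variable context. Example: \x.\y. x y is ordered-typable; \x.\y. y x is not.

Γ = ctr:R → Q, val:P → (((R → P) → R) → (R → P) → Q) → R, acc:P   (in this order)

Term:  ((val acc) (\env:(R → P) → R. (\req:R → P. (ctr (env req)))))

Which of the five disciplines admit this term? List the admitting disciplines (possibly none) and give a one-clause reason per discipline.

admitting disciplines: linear, affine, relevant, unrestricted
use counts: ctr=1, val=1, acc=1, env (λ-bound)=1, req (λ-bound)=1
order of uses: val, acc, ctr, env, req
typing: well-typed at R
ordered: ✗ — use order val, acc, ctr, env, req needs exchange
linear: ✓ — single use per variable (ctr, val, acc, env, req)
affine: ✓ — none of ctr, val, acc, env, req used more than once
relevant: ✓ — none of ctr, val, acc, env, req goes unused
unrestricted: ✓ — simply typable at R; W, C, E all held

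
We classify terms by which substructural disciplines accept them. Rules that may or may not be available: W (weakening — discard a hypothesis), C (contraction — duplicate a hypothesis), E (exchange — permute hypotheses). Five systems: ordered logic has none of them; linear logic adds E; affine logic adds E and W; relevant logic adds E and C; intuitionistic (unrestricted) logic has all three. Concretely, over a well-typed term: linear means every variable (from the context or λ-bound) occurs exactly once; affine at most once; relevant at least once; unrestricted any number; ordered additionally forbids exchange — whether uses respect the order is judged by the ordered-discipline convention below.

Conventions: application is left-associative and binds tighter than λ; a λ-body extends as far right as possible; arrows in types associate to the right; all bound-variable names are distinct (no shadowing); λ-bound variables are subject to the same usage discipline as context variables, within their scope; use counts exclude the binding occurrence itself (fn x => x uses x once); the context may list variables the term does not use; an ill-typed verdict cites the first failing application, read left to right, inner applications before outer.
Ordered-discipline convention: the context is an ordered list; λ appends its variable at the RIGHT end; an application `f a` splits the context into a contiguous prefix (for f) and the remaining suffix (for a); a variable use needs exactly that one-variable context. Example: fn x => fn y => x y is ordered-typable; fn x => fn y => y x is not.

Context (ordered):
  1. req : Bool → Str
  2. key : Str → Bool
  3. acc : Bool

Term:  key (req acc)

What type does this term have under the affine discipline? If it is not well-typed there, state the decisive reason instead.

term : Bool
usage: req: 1×, key: 1×, acc: 1×
use order (left to right): key, req, acc
typing: well-typed at Bool
across the five disciplines: ordered ✗, linear ✓, affine ✓, relevant ✓, unrestricted ✓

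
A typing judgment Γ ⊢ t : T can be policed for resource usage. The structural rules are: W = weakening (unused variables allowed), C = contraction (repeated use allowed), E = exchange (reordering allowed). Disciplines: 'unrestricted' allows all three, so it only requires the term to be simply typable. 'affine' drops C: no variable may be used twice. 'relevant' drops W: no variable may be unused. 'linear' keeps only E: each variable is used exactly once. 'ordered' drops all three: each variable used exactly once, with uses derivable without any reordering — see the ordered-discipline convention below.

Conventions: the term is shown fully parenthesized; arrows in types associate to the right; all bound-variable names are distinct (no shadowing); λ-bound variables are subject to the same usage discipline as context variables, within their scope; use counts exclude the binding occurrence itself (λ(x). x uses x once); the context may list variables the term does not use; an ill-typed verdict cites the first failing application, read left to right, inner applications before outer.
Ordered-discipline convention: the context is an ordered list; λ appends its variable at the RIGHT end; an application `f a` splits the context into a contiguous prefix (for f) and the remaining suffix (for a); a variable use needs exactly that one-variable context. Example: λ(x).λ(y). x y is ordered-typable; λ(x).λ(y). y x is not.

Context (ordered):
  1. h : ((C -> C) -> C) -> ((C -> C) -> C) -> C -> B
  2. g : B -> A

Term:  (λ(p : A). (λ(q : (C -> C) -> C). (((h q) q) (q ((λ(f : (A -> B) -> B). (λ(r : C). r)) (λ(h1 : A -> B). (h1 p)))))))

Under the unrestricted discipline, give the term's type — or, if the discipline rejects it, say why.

term : A -> ((C -> C) -> C) -> B
use counts: h: 1×, g: 0×, p [bound]: 1×, q [bound]: 3×, f [bound]: 0×, r [bound]: 1×, h1 [bound]: 1×
left-to-right use order: h, q, q, q, r, h1, p
typing: ✓ — A -> ((C -> C) -> C) -> B
all disciplines: ordered ✗; linear ✗; affine ✗; relevant ✗; unrestricted ✓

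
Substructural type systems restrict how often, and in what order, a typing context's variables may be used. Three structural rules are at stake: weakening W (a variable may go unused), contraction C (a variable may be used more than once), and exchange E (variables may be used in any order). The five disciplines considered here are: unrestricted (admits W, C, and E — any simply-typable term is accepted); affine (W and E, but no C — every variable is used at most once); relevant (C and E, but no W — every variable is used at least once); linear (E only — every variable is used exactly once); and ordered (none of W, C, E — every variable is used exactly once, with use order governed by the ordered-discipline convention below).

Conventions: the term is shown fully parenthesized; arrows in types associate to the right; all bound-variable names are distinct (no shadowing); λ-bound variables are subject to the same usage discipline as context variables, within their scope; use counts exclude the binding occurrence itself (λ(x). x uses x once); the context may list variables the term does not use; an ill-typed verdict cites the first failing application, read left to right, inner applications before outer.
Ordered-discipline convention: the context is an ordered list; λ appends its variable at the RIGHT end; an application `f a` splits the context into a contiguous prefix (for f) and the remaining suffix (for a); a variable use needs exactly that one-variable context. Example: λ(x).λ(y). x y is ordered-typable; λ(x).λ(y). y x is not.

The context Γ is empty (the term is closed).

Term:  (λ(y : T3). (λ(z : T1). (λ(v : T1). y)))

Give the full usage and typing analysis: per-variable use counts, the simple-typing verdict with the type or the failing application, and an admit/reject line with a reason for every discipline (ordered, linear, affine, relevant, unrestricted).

usage: y (bound)=1; z (bound)=0; v (bound)=0
left-to-right use order: y
typing: well-typed — term : T3 → T1 → T1 → T3
ordered: ✗, needs weakening: z, v unused
linear: ✗, needs weakening: z, v unused
affine: ✓, y, z, v: no repeats, contraction unneeded
relevant: ✗, needs weakening: z, v unused
unrestricted: ✓, typability at T3 → T1 → T1 → T3 is all that's needed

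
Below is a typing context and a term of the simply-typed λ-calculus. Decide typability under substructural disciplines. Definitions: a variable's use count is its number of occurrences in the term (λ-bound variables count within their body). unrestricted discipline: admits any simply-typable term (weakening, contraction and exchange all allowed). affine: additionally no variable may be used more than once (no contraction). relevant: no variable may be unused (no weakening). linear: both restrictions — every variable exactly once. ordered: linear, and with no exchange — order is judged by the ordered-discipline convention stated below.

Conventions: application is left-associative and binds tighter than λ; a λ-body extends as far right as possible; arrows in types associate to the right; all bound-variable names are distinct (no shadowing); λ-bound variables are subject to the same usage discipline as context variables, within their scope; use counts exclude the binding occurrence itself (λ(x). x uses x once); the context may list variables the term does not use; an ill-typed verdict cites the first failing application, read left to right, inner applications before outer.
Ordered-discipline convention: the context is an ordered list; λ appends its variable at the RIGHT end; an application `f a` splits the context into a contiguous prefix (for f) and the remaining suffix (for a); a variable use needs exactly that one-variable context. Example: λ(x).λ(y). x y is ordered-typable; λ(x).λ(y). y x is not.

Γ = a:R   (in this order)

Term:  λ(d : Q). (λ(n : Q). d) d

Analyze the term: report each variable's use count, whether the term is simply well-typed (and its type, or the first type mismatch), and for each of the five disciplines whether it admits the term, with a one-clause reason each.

usage: a=0, d (bound)=2, n (bound)=0
left-to-right use order: d, d
typing: well-typed — term : Q → Q
ordered: ✗ — uses contraction: d ×2; unused: a, n — weakening required
linear: ✗ — uses contraction: d ×2; unused: a, n — weakening required
affine: ✗ — uses contraction: d ×2
relevant: ✗ — unused: a, n — weakening required
unrestricted: ✓ — typability at Q → Q is all that's needed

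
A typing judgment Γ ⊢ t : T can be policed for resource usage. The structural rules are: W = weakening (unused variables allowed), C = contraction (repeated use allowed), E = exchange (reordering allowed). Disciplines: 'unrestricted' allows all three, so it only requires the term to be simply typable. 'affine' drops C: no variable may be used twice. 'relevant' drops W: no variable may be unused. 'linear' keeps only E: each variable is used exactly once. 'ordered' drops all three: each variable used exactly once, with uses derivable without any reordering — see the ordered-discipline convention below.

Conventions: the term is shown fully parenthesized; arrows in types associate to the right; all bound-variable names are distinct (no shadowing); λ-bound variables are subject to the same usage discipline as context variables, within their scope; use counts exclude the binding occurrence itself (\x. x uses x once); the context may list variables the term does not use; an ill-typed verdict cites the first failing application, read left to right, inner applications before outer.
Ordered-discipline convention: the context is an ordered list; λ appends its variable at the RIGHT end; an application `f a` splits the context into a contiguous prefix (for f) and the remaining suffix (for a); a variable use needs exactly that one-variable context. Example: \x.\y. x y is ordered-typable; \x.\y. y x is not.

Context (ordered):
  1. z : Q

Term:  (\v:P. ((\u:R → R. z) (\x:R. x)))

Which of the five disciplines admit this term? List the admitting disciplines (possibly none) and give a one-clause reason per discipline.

admitted by: affine, unrestricted
use counts: z: 1; v (bound): 0; u (bound): 0; x (bound): 1
order of uses: z, x
typing: well-typed at P → Q
ordered: ✗ — v, u left unused
linear: ✗ — v, u left unused
affine: ✓ — none of z, v, u, x used more than once
relevant: ✗ — v, u left unused
unrestricted: ✓ — typability at P → Q is all that's needed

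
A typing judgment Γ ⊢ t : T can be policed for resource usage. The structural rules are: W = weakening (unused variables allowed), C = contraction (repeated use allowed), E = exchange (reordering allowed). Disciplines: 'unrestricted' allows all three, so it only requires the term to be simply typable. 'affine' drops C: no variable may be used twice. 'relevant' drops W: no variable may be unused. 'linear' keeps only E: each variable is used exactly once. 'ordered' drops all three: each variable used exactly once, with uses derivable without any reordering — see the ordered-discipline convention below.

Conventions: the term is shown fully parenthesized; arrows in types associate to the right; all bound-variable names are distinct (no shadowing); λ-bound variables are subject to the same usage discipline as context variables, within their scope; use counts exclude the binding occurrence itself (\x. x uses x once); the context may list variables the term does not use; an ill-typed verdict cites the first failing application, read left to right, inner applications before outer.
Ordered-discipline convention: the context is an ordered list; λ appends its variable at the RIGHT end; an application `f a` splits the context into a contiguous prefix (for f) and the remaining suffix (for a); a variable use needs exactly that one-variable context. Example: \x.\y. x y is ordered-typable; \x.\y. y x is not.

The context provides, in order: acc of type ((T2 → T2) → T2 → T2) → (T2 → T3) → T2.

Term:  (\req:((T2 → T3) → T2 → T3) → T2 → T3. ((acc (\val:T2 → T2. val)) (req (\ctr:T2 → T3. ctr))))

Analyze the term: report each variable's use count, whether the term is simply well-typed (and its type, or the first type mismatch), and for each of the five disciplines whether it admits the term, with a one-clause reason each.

variable uses: acc=1, req (λ-bound)=1, val (λ-bound)=1, ctr (λ-bound)=1
use order (left to right): acc, val, req, ctr
typing: well-typed — term : (((T2 → T3) → T2 → T3) → T2 → T3) → T2
ordered: ✓, single-use (acc, req, val, ctr), ordered derivation ok
linear: ✓, acc, req, val, ctr: one use apiece
affine: ✓, at most one use each (acc, req, val, ctr)
relevant: ✓, at least one use each (acc, req, val, ctr)
unrestricted: ✓, well-typed at (((T2 → T3) → T2 → T3) → T2 → T3) → T2; no restrictions here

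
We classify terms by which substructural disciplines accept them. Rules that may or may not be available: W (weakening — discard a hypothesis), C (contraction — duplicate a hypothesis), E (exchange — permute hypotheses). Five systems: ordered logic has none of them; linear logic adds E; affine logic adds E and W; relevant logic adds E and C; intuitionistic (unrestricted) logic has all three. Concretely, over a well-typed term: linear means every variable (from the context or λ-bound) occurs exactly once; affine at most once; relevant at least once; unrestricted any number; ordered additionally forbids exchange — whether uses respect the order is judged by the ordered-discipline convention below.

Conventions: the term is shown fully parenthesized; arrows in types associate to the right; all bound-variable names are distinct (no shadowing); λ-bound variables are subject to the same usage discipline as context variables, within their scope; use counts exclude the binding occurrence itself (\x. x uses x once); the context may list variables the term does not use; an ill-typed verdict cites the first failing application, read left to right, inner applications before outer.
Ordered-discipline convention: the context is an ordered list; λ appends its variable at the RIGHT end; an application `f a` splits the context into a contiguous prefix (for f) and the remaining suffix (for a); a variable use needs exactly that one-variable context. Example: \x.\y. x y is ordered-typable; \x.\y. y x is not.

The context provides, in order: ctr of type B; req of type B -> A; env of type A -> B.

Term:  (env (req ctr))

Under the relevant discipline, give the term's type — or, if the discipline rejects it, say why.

term : B
use counts: ctr=1, req=1, env=1
use order (left to right): env, req, ctr
typing: the term checks, with type B
all disciplines: ordered ✗ | linear ✓ | affine ✓ | relevant ✓ | unrestricted ✓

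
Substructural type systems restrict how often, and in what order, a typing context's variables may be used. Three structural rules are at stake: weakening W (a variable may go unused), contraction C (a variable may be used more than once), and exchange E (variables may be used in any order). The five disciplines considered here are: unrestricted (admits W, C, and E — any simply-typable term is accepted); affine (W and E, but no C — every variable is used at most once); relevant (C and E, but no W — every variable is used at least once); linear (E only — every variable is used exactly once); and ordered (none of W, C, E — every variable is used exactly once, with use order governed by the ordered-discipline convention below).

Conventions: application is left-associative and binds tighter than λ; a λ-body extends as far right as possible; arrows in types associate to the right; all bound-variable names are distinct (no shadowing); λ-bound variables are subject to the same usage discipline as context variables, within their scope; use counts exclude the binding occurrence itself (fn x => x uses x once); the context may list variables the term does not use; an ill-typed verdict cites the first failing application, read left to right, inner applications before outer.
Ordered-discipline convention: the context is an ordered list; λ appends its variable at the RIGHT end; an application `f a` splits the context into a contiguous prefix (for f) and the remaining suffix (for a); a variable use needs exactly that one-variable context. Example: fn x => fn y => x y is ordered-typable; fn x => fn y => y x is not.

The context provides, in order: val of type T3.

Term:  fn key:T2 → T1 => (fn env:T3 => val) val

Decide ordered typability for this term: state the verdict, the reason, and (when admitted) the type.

no — repeated use of val ×2; key, env never used (weakening)
usage: val: 2×; key (λ-bound): 0×; env (λ-bound): 0×
use order (left to right): val, val
typing: the term checks, with type (T2 → T1) → T3
summary: ordered ✗; linear ✗; affine ✗; relevant ✗; unrestricted ✓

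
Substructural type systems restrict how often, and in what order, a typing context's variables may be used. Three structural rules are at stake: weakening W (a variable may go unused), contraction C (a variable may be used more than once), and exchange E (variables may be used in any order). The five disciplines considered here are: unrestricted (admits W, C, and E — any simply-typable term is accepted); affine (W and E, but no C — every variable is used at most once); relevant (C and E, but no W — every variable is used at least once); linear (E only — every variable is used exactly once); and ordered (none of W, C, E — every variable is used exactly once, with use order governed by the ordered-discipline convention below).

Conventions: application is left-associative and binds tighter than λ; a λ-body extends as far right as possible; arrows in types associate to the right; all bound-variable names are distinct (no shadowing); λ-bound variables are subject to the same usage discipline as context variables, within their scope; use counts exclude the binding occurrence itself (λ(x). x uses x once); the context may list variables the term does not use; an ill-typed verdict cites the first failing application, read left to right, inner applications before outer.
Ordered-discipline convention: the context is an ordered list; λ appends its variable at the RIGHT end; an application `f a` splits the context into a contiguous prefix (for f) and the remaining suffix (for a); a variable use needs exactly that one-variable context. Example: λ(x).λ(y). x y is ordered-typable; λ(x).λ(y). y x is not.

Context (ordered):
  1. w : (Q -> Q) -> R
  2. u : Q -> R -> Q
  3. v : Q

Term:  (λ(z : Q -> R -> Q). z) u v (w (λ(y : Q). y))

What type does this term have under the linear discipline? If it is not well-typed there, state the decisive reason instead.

term : Q
counts: w ×1; u ×1; v ×1; z [bound] ×1; y [bound] ×1
left-to-right use order: z, u, v, w, y
typing: well-typed at Q
summary: ordered ✗; linear ✓; affine ✓; relevant ✓; unrestricted ✓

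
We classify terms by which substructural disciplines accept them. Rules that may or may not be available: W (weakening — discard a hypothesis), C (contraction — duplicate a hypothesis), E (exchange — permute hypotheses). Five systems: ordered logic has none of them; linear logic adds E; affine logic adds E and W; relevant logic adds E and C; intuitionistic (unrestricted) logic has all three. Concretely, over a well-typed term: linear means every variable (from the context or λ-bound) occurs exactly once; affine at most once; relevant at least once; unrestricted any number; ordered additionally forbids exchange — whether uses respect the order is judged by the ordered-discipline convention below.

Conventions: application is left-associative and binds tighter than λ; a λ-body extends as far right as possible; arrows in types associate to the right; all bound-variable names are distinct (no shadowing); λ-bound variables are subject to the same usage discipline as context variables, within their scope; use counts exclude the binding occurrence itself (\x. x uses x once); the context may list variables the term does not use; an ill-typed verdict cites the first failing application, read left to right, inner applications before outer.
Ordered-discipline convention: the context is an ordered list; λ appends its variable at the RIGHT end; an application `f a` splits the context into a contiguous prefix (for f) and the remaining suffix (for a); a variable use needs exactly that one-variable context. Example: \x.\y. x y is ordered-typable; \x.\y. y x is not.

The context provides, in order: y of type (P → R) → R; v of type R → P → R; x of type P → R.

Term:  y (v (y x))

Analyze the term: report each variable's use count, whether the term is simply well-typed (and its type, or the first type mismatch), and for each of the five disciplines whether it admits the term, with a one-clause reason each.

usage: y: 2×; v: 1×; x: 1×
left-to-right use order: y, v, y, x
typing: well-typed at R
ordered: ✗ — needs contraction — y ×2
linear: ✗ — needs contraction — y ×2
affine: ✗ — needs contraction — y ×2
relevant: ✓ — y, v, x: all used, weakening unneeded
unrestricted: ✓ — well-typed at R; no restrictions here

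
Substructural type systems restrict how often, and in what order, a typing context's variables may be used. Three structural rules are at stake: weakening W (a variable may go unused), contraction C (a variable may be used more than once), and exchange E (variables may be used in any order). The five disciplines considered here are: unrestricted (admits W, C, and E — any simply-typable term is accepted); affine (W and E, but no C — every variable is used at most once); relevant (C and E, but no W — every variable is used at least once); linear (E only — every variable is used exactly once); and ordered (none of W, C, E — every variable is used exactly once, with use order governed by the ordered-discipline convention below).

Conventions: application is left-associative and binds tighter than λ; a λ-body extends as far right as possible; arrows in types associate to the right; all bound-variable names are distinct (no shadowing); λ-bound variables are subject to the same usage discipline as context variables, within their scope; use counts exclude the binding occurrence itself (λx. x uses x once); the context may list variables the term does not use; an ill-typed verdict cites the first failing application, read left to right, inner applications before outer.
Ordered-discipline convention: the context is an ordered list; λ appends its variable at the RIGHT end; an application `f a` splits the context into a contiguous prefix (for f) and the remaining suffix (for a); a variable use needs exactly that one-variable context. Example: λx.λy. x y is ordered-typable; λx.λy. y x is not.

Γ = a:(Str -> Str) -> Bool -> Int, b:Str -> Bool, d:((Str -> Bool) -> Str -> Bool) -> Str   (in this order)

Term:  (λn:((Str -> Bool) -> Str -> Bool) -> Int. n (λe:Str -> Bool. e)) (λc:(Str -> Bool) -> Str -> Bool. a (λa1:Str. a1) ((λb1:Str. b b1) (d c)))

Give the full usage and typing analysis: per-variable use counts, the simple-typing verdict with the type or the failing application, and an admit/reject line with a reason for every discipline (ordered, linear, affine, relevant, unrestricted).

usage: a ×1; b ×1; d ×1; n (λ-bound) ×1; e (λ-bound) ×1; c (λ-bound) ×1; a1 (λ-bound) ×1; b1 (λ-bound) ×1
left-to-right use order: n, e, a, a1, b, b1, d, c
typing: well-typed — term : Int
ordered: ✓, a, b, d, n, e, c, a1, b1: once each, no exchange needed
linear: ✓, a, b, d, n, e, c, a1, b1: one use apiece
affine: ✓, a, b, d, n, e, c, a1, b1: no repeats, contraction unneeded
relevant: ✓, a, b, d, n, e, c, a1, b1: all used, weakening unneeded
unrestricted: ✓, typability at Int is all that's needed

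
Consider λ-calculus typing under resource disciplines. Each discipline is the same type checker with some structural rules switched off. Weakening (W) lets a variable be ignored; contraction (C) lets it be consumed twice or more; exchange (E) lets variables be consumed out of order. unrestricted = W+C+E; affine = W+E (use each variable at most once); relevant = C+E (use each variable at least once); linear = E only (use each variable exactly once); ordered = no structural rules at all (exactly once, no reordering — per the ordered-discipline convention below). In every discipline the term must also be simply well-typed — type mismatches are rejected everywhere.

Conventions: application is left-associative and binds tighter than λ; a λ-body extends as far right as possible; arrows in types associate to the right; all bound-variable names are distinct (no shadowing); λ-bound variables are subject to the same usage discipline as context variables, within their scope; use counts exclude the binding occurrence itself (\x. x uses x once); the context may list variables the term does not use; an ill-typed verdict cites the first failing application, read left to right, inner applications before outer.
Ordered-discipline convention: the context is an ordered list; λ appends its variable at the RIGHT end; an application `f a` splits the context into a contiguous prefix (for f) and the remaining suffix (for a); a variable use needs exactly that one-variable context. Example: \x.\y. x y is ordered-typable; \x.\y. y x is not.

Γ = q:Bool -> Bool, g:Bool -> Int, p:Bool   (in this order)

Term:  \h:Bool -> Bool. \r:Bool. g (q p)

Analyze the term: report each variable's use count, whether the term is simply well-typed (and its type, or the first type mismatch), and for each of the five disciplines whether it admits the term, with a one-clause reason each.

use counts: q: 1, g: 1, p: 1, h (λ-bound): 0, r (λ-bound): 0
use order (left to right): g, q, p
typing: ✓ — (Bool -> Bool) -> Bool -> Int
ordered: ✗ — h, r left unused
linear: ✗ — h, r left unused
affine: ✓ — at most one use each (q, g, p, h, r)
relevant: ✗ — h, r left unused
unrestricted: ✓ — simply typable at (Bool -> Bool) -> Bool -> Int; W, C, E all held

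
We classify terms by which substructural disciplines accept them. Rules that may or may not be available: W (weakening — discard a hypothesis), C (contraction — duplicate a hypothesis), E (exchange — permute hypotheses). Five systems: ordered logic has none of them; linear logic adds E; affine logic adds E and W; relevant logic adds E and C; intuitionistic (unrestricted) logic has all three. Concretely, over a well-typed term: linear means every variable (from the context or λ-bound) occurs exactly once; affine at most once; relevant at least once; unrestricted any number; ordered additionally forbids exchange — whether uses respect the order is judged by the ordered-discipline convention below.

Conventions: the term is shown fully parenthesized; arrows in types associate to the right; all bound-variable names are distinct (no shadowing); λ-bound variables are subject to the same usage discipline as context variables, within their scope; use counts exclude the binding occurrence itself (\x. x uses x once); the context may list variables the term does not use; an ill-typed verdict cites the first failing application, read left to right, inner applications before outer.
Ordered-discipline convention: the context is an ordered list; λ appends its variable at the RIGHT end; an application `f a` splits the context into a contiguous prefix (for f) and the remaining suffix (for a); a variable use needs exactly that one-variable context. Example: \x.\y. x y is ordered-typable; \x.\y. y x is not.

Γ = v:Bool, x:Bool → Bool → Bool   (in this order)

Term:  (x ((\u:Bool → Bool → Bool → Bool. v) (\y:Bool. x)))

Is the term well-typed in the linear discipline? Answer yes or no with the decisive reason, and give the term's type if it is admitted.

no — needs contraction — x ×2; unused: u, y — weakening required
counts: v: 1×, x: 2×, u [bound]: 0×, y [bound]: 0×
left-to-right use order: x, v, x
typing: ✓ — Bool → Bool
per-discipline verdicts: ordered ✗; linear ✗; affine ✗; relevant ✗; unrestricted ✓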